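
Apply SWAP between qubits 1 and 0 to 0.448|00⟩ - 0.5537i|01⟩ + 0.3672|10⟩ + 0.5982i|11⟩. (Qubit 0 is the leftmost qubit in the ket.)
0.448|00⟩ + 0.3672|01⟩ - 0.5537i|10⟩ + 0.5982i|11⟩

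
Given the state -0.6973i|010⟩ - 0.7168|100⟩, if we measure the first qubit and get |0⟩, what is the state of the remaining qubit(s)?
-i|10⟩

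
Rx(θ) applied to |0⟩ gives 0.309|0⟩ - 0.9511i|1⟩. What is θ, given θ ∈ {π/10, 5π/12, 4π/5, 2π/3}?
4π/5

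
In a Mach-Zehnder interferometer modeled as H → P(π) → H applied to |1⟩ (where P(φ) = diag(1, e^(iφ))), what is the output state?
|0⟩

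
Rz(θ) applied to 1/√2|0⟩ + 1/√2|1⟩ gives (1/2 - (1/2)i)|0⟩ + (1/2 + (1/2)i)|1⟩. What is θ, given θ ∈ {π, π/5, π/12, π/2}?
π/2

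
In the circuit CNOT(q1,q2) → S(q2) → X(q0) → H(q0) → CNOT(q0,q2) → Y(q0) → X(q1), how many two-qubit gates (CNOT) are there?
2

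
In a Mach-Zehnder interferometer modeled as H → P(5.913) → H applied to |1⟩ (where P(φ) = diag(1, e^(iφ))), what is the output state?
(0.03387 + 0.1809i)|0⟩ + (0.9661 - 0.1809i)|1⟩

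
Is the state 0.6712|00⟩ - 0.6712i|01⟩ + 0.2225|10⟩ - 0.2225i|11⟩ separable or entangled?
Separable

Writing the state as a|00⟩ + b|01⟩ + c|10⟩ + d|11⟩, it is a product state iff ad − bc = 0.
Here (a, b, c, d) = (0.6712, -0.6712i, 0.2225, -0.2225i): ad − bc = (0.6712)(-0.2225i) − (-0.6712i)(0.2225) = 0, so the state is separable.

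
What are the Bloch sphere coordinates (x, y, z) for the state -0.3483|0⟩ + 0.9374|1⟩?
(-0.653, 0, -0.7574)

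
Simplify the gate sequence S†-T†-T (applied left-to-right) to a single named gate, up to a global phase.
S†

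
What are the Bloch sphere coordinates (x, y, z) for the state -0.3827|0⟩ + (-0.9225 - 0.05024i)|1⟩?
(0.7061, 0.03845, -0.7071)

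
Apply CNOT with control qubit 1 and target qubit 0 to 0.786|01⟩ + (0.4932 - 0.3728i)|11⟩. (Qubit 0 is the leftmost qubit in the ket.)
(0.4932 - 0.3728i)|01⟩ + 0.786|11⟩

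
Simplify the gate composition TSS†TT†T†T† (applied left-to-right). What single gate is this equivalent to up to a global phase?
T†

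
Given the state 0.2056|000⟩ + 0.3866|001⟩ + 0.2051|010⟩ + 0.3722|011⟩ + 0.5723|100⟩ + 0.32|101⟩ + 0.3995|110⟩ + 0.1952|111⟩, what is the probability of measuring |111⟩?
0.0381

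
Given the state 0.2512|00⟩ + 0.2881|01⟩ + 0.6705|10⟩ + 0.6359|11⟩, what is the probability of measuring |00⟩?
0.0631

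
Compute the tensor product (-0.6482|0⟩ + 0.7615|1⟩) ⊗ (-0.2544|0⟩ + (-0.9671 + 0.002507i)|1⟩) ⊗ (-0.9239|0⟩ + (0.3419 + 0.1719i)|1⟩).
-0.1524|000⟩ + (0.05638 + 0.02835i)|001⟩ + (-0.5792 + 0.001501i)|010⟩ + (0.2146 + 0.1072i)|011⟩ + 0.179|100⟩ + (-0.06623 - 0.0333i)|101⟩ + (0.6804 - 0.001764i)|110⟩ + (-0.2521 - 0.1259i)|111⟩

amp(|b₁b₂…⟩) = product of the factor amplitudes for bits b₁, b₂, …; only kets whose every factor amplitude is nonzero survive.
|000⟩: (-0.6482)(-0.2544)(-0.9239) = -0.1524
|001⟩: (-0.6482)(-0.2544)(0.3419 + 0.1719i) = (0.05638 + 0.02835i)
|010⟩: (-0.6482)(-0.9671 + 0.002507i)(-0.9239) = (-0.5792 + 0.001501i)
|011⟩: (-0.6482)(-0.9671 + 0.002507i)(0.3419 + 0.1719i) = (0.2146 + 0.1072i)
|100⟩: (0.7615)(-0.2544)(-0.9239) = 0.179
|101⟩: (0.7615)(-0.2544)(0.3419 + 0.1719i) = (-0.06623 - 0.0333i)
|110⟩: (0.7615)(-0.9671 + 0.002507i)(-0.9239) = (0.6804 - 0.001764i)
|111⟩: (0.7615)(-0.9671 + 0.002507i)(0.3419 + 0.1719i) = (-0.2521 - 0.1259i)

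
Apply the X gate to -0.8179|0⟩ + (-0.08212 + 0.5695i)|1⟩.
(-0.08212 + 0.5695i)|0⟩ - 0.8179|1⟩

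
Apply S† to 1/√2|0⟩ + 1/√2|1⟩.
1/√2|0⟩ - (1/√2)i|1⟩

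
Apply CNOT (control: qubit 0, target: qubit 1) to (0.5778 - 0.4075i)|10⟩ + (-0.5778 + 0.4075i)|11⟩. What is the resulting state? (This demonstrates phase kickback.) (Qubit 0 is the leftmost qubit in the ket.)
(-0.5778 + 0.4075i)|10⟩ + (0.5778 - 0.4075i)|11⟩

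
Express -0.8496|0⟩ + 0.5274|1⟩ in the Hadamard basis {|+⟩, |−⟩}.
-0.2278|+⟩ - 0.9737|−⟩

With |ψ⟩ = α|0⟩ + β|1⟩, the Hadamard-basis coefficients are ⟨+|ψ⟩ = (α + β)/√2 and ⟨−|ψ⟩ = (α − β)/√2.
Here α = -0.8496, β = 0.5274: (α + β)/√2 = -0.2278, (α − β)/√2 = -0.9737.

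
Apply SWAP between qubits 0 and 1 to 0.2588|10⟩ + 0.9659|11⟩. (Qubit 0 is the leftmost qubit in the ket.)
0.2588|01⟩ + 0.9659|11⟩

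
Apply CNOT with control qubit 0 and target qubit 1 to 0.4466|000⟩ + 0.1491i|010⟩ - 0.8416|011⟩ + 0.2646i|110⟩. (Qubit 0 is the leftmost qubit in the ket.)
0.4466|000⟩ + 0.1491i|010⟩ - 0.8416|011⟩ + 0.2646i|100⟩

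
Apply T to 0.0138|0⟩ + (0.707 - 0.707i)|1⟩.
0.0138|0⟩ + 0.9998|1⟩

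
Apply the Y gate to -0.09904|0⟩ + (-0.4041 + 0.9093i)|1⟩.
(0.9093 + 0.4041i)|0⟩ - 0.09904i|1⟩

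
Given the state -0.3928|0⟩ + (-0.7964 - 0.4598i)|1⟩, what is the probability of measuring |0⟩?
0.1543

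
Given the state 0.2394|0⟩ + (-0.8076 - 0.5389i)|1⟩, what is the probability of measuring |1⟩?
0.9426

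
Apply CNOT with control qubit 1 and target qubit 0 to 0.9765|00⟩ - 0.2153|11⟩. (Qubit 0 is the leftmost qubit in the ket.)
0.9765|00⟩ - 0.2153|01⟩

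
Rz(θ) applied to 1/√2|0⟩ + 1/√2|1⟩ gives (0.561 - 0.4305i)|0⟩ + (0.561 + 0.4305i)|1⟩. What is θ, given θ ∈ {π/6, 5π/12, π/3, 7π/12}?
5π/12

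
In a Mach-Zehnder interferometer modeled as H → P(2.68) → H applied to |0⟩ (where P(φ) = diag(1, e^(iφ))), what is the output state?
(0.05233 + 0.2227i)|0⟩ + (0.9477 - 0.2227i)|1⟩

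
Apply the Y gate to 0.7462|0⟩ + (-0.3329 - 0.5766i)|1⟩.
(-0.5766 + 0.3329i)|0⟩ + 0.7462i|1⟩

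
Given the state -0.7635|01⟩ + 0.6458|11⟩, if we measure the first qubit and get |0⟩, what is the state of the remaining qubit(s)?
-|1⟩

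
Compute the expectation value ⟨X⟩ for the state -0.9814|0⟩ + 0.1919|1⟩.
-0.3767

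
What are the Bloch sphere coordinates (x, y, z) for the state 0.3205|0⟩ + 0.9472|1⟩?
(0.6072, 0, -0.7945)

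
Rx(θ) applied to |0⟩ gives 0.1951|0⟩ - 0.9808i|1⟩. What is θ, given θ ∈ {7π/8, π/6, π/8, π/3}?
7π/8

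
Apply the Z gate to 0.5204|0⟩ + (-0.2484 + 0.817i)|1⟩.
0.5204|0⟩ + (0.2484 - 0.817i)|1⟩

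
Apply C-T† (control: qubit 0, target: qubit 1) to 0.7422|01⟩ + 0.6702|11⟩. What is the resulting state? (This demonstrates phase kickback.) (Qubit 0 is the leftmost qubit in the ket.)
0.7422|01⟩ + (0.4739 - 0.4739i)|11⟩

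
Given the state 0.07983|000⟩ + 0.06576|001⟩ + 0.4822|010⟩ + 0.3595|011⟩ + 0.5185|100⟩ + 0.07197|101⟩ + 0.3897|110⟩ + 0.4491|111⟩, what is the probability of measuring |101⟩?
0.00518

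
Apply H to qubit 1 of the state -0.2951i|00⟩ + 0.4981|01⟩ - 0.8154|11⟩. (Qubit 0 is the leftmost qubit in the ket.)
(0.3522 - 0.2087i)|00⟩ + (-0.3522 - 0.2087i)|01⟩ - 0.5766|10⟩ + 0.5766|11⟩

H on qubit 1 mixes each pair of kets that differ only in qubit 1: amplitudes (a, b) of (|…0…⟩, |…1…⟩) become ((a + b)/√2, (a − b)/√2). Kets absent from the input have amplitude 0.
(|00⟩, |01⟩): (a, b) = (-0.2951i, 0.4981) → ((0.3522 - 0.2087i), (-0.3522 - 0.2087i))
(|10⟩, |11⟩): (a, b) = (0, -0.8154) → (-0.5766, 0.5766)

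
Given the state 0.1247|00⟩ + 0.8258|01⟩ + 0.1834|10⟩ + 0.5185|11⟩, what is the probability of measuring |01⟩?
0.6819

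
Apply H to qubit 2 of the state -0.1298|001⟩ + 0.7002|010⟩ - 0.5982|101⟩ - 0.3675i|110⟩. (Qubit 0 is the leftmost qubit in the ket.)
-0.09178|000⟩ + 0.09178|001⟩ + 0.4951|010⟩ + 0.4951|011⟩ - 0.423|100⟩ + 0.423|101⟩ - 0.2599i|110⟩ - 0.2599i|111⟩

H on qubit 2 mixes each pair of kets that differ only in qubit 2: amplitudes (a, b) of (|…0…⟩, |…1…⟩) become ((a + b)/√2, (a − b)/√2). Kets absent from the input have amplitude 0.
(|000⟩, |001⟩): (a, b) = (0, -0.1298) → (-0.09178, 0.09178)
(|010⟩, |011⟩): (a, b) = (0.7002, 0) → (0.4951, 0.4951)
(|100⟩, |101⟩): (a, b) = (0, -0.5982) → (-0.423, 0.423)
(|110⟩, |111⟩): (a, b) = (-0.3675i, 0) → (-0.2599i, -0.2599i)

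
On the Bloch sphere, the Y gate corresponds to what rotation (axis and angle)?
Rotation by π around the y-axis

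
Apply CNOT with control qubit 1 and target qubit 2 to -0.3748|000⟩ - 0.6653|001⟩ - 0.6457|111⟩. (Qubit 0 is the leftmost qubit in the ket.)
-0.3748|000⟩ - 0.6653|001⟩ - 0.6457|110⟩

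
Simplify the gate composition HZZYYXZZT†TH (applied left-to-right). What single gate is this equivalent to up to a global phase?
Z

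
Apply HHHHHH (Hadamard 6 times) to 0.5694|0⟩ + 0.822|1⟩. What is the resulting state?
0.5694|0⟩ + 0.822|1⟩

H² = I, so an even number of Hadamards cancels: H^6 = I and the state is unchanged.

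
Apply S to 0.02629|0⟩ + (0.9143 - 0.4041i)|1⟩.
0.02629|0⟩ + (0.4041 + 0.9143i)|1⟩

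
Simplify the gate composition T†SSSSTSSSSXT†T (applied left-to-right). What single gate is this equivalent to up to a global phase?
X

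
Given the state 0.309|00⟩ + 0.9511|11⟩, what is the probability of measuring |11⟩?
0.9046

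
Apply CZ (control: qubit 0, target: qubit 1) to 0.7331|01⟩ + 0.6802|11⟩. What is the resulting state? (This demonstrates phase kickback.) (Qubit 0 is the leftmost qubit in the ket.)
0.7331|01⟩ - 0.6802|11⟩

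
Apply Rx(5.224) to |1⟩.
-0.5052i|0⟩ - 0.863|1⟩

Rx(5.224) = [[cos(θ/2), −i·sin(θ/2)], [−i·sin(θ/2), cos(θ/2)]]; θ = 5.224, cos(θ/2) ≈ -0.863013, sin(θ/2) ≈ 0.505182.
With a = amp(|0⟩) = 0 and b = amp(|1⟩) = 1:
new amp(|0⟩) = (-0.863013)·a + (-0.505182i)·b = -0.5052i
new amp(|1⟩) = (-0.505182i)·a + (-0.863013)·b = -0.863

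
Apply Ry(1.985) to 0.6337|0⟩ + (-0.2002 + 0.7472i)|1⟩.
(0.514 - 0.6257i)|0⟩ + (0.4212 + 0.4084i)|1⟩

Ry(1.985) = [[cos(θ/2), −sin(θ/2)], [sin(θ/2), cos(θ/2)]]; θ = 1.985, cos(θ/2) ≈ 0.546598, sin(θ/2) ≈ 0.837395.
With a = amp(|0⟩) = 0.6337 and b = amp(|1⟩) = (-0.2002 + 0.7472i):
new amp(|0⟩) = (0.546598)·a + (-0.837395)·b = (0.514 - 0.6257i)
new amp(|1⟩) = (0.837395)·a + (0.546598)·b = (0.4212 + 0.4084i)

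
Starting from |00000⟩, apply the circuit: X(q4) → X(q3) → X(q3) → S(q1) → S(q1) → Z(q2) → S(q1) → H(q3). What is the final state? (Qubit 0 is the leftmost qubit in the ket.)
1/√2|00001⟩ + 1/√2|00011⟩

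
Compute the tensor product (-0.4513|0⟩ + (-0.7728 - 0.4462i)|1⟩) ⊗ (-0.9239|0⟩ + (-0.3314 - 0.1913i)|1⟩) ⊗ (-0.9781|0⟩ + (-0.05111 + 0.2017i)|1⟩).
-0.4078|000⟩ + (-0.02131 + 0.0841i)|001⟩ + (-0.1463 - 0.08444i)|010⟩ + (-0.02506 + 0.02575i)|011⟩ + (-0.6984 - 0.4032i)|100⟩ + (-0.1196 + 0.1229i)|101⟩ + (-0.167 - 0.2892i)|110⟩ + (-0.06837 + 0.01933i)|111⟩

amp(|b₁b₂…⟩) = product of the factor amplitudes for bits b₁, b₂, …; only kets whose every factor amplitude is nonzero survive.
|000⟩: (-0.4513)(-0.9239)(-0.9781) = -0.4078
|001⟩: (-0.4513)(-0.9239)(-0.05111 + 0.2017i) = (-0.02131 + 0.0841i)
|010⟩: (-0.4513)(-0.3314 - 0.1913i)(-0.9781) = (-0.1463 - 0.08444i)
|011⟩: (-0.4513)(-0.3314 - 0.1913i)(-0.05111 + 0.2017i) = (-0.02506 + 0.02575i)
|100⟩: (-0.7728 - 0.4462i)(-0.9239)(-0.9781) = (-0.6984 - 0.4032i)
|101⟩: (-0.7728 - 0.4462i)(-0.9239)(-0.05111 + 0.2017i) = (-0.1196 + 0.1229i)
|110⟩: (-0.7728 - 0.4462i)(-0.3314 - 0.1913i)(-0.9781) = (-0.167 - 0.2892i)
|111⟩: (-0.7728 - 0.4462i)(-0.3314 - 0.1913i)(-0.05111 + 0.2017i) = (-0.06837 + 0.01933i)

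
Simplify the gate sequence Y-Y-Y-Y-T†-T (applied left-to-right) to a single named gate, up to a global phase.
I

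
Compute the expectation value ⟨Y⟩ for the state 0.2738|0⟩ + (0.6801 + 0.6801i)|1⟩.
0.3724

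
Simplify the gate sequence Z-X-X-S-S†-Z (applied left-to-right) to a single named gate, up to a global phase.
I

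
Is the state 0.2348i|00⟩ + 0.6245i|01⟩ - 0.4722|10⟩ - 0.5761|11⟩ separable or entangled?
Entangled

Writing the state as a|00⟩ + b|01⟩ + c|10⟩ + d|11⟩, it is a product state iff ad − bc = 0.
Here (a, b, c, d) = (0.2348i, 0.6245i, -0.4722, -0.5761): ad − bc = (0.2348i)(-0.5761) − (0.6245i)(-0.4722) = 0.1596i ≠ 0, so the state is entangled.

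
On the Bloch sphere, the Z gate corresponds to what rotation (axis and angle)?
Rotation by π around the z-axis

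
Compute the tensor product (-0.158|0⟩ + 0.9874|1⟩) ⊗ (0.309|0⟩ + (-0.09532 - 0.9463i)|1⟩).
-0.04882|00⟩ + (0.01506 + 0.1495i)|01⟩ + 0.3051|10⟩ + (-0.09412 - 0.9344i)|11⟩

amp(|b₁b₂…⟩) = product of the factor amplitudes for bits b₁, b₂, …; only kets whose every factor amplitude is nonzero survive.
|00⟩: (-0.158)(0.309) = -0.04882
|01⟩: (-0.158)(-0.09532 - 0.9463i) = (0.01506 + 0.1495i)
|10⟩: (0.9874)(0.309) = 0.3051
|11⟩: (0.9874)(-0.09532 - 0.9463i) = (-0.09412 - 0.9344i)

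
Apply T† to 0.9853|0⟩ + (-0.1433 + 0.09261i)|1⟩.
0.9853|0⟩ + (-0.03584 + 0.1668i)|1⟩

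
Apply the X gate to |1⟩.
|0⟩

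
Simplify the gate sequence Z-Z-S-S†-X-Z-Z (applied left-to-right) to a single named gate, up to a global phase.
X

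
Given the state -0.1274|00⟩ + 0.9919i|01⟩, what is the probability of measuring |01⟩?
0.9839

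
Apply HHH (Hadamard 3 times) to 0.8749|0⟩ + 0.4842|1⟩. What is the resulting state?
0.961|0⟩ + 0.2763|1⟩

H² = I, so H^3 = H: a single Hadamard. With (a, b) = (0.8749, 0.4842), H gives ((a + b)/√2, (a − b)/√2) = (0.961, 0.2763).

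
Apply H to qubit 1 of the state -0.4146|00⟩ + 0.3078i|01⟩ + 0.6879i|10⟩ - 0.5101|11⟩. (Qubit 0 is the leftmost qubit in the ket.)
(-0.2932 + 0.2176i)|00⟩ + (-0.2932 - 0.2176i)|01⟩ + (-0.3607 + 0.4864i)|10⟩ + (0.3607 + 0.4864i)|11⟩

H on qubit 1 mixes each pair of kets that differ only in qubit 1: amplitudes (a, b) of (|…0…⟩, |…1…⟩) become ((a + b)/√2, (a − b)/√2). Kets absent from the input have amplitude 0.
(|00⟩, |01⟩): (a, b) = (-0.4146, 0.3078i) → ((-0.2932 + 0.2176i), (-0.2932 - 0.2176i))
(|10⟩, |11⟩): (a, b) = (0.6879i, -0.5101) → ((-0.3607 + 0.4864i), (0.3607 + 0.4864i))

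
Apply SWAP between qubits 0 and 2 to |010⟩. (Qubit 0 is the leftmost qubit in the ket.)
|010⟩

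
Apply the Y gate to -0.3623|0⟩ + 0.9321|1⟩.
-0.9321i|0⟩ - 0.3623i|1⟩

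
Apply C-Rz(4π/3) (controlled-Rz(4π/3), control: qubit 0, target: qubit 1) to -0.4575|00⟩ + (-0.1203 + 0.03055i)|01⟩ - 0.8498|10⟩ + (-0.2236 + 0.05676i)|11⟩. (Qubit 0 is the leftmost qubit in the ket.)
-0.4575|00⟩ + (-0.1203 + 0.03055i)|01⟩ + (0.4249 + 0.7359i)|10⟩ + (0.06264 - 0.222i)|11⟩

C-Rz(4π/3) leaves the control-|0⟩ kets |00⟩, |01⟩ unchanged and applies Rz(4π/3) to qubit 1 on the control-|1⟩ pair (|10⟩, |11⟩).
Rz(4π/3) = [[e^(−iθ/2), 0], [0, e^(iθ/2)]] with e^(±iθ/2) = cos(θ/2) ± i·sin(θ/2); θ = 4π/3, cos(θ/2) ≈ -0.5, sin(θ/2) ≈ 0.866025.
With a = amp(|10⟩) = -0.8498 and b = amp(|11⟩) = (-0.2236 + 0.05676i):
new amp(|10⟩) = (-0.5 - 0.866025i)·a = (0.4249 + 0.7359i)
new amp(|11⟩) = (-0.5 + 0.866025i)·b = (0.06264 - 0.222i)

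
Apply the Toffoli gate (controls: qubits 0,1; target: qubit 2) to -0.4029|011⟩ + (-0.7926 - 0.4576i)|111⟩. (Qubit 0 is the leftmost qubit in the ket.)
-0.4029|011⟩ + (-0.7926 - 0.4576i)|110⟩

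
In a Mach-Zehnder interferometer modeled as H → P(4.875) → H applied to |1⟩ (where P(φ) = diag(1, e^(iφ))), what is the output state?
(0.4191 + 0.4934i)|0⟩ + (0.5809 - 0.4934i)|1⟩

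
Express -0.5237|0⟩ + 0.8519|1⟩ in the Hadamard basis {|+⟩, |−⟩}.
0.2321|+⟩ - 0.9727|−⟩

With |ψ⟩ = α|0⟩ + β|1⟩, the Hadamard-basis coefficients are ⟨+|ψ⟩ = (α + β)/√2 and ⟨−|ψ⟩ = (α − β)/√2.
Here α = -0.5237, β = 0.8519: (α + β)/√2 = 0.2321, (α − β)/√2 = -0.9727.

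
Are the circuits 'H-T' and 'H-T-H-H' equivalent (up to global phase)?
Yes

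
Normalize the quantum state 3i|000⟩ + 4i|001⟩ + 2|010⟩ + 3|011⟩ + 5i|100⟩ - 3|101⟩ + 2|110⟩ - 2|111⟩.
0.3354i|000⟩ + (1/√5)i|001⟩ + 0.2236|010⟩ + 0.3354|011⟩ + 0.559i|100⟩ - 0.3354|101⟩ + 0.2236|110⟩ - 0.2236|111⟩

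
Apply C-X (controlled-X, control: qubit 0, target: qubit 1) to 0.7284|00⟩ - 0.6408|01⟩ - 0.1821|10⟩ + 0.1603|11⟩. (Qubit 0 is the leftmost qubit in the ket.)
0.7284|00⟩ - 0.6408|01⟩ + 0.1603|10⟩ - 0.1821|11⟩

C-X leaves the control-|0⟩ kets |00⟩, |01⟩ unchanged and applies X to qubit 1 on the control-|1⟩ pair (|10⟩, |11⟩).
X = [[0, 1], [1, 0]].
With a = amp(|10⟩) = -0.1821 and b = amp(|11⟩) = 0.1603:
new amp(|10⟩) = (1)·b = 0.1603
new amp(|11⟩) = (1)·a = -0.1821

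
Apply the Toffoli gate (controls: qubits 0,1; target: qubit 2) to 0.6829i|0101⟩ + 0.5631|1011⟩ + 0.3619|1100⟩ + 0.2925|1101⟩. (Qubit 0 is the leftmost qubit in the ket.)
0.6829i|0101⟩ + 0.5631|1011⟩ + 0.3619|1110⟩ + 0.2925|1111⟩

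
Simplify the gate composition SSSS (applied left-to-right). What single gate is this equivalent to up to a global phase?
I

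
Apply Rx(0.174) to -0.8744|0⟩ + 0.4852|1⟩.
(-0.8711 - 0.04216i)|0⟩ + (0.4834 + 0.07598i)|1⟩

Rx(0.174) = [[cos(θ/2), −i·sin(θ/2)], [−i·sin(θ/2), cos(θ/2)]]; θ = 0.174, cos(θ/2) ≈ 0.996218, sin(θ/2) ≈ 0.0868903.
With a = amp(|0⟩) = -0.8744 and b = amp(|1⟩) = 0.4852:
new amp(|0⟩) = (0.996218)·a + (-0.0868903i)·b = (-0.8711 - 0.04216i)
new amp(|1⟩) = (-0.0868903i)·a + (0.996218)·b = (0.4834 + 0.07598i)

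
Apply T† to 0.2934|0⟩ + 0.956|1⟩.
0.2934|0⟩ + (0.676 - 0.676i)|1⟩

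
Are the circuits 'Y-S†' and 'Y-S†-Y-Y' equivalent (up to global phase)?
Yes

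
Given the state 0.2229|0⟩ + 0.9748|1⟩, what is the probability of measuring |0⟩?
0.04968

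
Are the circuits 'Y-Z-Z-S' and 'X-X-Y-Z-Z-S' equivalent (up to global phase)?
Yes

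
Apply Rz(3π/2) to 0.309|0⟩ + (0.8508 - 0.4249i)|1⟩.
(-0.2185 - 0.2185i)|0⟩ + (-0.3012 + 0.9021i)|1⟩

Rz(3π/2) = [[e^(−iθ/2), 0], [0, e^(iθ/2)]] with e^(±iθ/2) = cos(θ/2) ± i·sin(θ/2); θ = 3π/2, cos(θ/2) ≈ -0.707107, sin(θ/2) ≈ 0.707107.
With a = amp(|0⟩) = 0.309 and b = amp(|1⟩) = (0.8508 - 0.4249i):
new amp(|0⟩) = (-0.707107 - 0.707107i)·a = (-0.2185 - 0.2185i)
new amp(|1⟩) = (-0.707107 + 0.707107i)·b = (-0.3012 + 0.9021i)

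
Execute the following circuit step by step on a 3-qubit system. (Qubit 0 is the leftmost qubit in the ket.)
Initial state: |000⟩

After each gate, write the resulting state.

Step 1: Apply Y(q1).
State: i|010⟩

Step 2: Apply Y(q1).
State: |000⟩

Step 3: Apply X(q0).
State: |100⟩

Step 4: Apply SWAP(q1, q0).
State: |010⟩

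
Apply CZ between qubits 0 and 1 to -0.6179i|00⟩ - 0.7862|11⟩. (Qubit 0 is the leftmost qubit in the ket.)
-0.6179i|00⟩ + 0.7862|11⟩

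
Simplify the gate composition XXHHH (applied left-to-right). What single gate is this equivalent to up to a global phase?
H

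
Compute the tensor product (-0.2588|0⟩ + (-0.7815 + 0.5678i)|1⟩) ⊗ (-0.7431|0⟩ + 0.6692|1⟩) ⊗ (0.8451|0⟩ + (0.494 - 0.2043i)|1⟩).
0.1625|000⟩ + (0.095 - 0.03929i)|001⟩ - 0.1464|010⟩ + (-0.08556 + 0.03538i)|011⟩ + (0.4908 - 0.3566i)|100⟩ + (0.2007 - 0.3271i)|101⟩ + (-0.442 + 0.3211i)|110⟩ + (-0.1807 + 0.2946i)|111⟩

amp(|b₁b₂…⟩) = product of the factor amplitudes for bits b₁, b₂, …; only kets whose every factor amplitude is nonzero survive.
|000⟩: (-0.2588)(-0.7431)(0.8451) = 0.1625
|001⟩: (-0.2588)(-0.7431)(0.494 - 0.2043i) = (0.095 - 0.03929i)
|010⟩: (-0.2588)(0.6692)(0.8451) = -0.1464
|011⟩: (-0.2588)(0.6692)(0.494 - 0.2043i) = (-0.08556 + 0.03538i)
|100⟩: (-0.7815 + 0.5678i)(-0.7431)(0.8451) = (0.4908 - 0.3566i)
|101⟩: (-0.7815 + 0.5678i)(-0.7431)(0.494 - 0.2043i) = (0.2007 - 0.3271i)
|110⟩: (-0.7815 + 0.5678i)(0.6692)(0.8451) = (-0.442 + 0.3211i)
|111⟩: (-0.7815 + 0.5678i)(0.6692)(0.494 - 0.2043i) = (-0.1807 + 0.2946i)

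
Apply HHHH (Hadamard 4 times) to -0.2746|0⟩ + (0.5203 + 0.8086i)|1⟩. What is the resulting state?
-0.2746|0⟩ + (0.5203 + 0.8086i)|1⟩

H² = I, so an even number of Hadamards cancels: H^4 = I and the state is unchanged.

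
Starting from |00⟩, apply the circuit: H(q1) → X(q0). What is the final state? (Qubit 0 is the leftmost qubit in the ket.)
1/√2|10⟩ + 1/√2|11⟩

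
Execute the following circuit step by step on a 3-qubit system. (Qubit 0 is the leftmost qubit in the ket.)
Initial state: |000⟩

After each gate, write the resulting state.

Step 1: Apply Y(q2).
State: i|001⟩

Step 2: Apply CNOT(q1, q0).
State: i|001⟩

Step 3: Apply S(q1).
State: i|001⟩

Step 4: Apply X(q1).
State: i|011⟩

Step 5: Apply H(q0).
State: (1/√2)i|011⟩ + (1/√2)i|111⟩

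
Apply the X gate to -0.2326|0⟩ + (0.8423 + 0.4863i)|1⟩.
(0.8423 + 0.4863i)|0⟩ - 0.2326|1⟩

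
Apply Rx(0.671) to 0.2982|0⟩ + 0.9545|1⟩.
(0.2816 - 0.3143i)|0⟩ + (0.9013 - 0.09818i)|1⟩

Rx(0.671) = [[cos(θ/2), −i·sin(θ/2)], [−i·sin(θ/2), cos(θ/2)]]; θ = 0.671, cos(θ/2) ≈ 0.944246, sin(θ/2) ≈ 0.329241.
With a = amp(|0⟩) = 0.2982 and b = amp(|1⟩) = 0.9545:
new amp(|0⟩) = (0.944246)·a + (-0.329241i)·b = (0.2816 - 0.3143i)
new amp(|1⟩) = (-0.329241i)·a + (0.944246)·b = (0.9013 - 0.09818i)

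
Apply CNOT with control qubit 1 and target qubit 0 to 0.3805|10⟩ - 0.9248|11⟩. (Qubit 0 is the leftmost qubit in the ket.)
-0.9248|01⟩ + 0.3805|10⟩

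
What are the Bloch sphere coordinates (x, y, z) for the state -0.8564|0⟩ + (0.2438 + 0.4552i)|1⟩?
(-0.4176, -0.7797, 0.4668)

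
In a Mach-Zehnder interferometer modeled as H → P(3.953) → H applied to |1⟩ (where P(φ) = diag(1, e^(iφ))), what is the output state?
(0.8442 + 0.3626i)|0⟩ + (0.1558 - 0.3626i)|1⟩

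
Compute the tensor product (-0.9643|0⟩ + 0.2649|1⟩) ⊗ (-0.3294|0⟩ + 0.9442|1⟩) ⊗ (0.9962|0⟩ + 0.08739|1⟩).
0.3164|000⟩ + 0.02776|001⟩ - 0.907|010⟩ - 0.07957|011⟩ - 0.08693|100⟩ - 0.007625|101⟩ + 0.2492|110⟩ + 0.02186|111⟩

amp(|b₁b₂…⟩) = product of the factor amplitudes for bits b₁, b₂, …; only kets whose every factor amplitude is nonzero survive.
|000⟩: (-0.9643)(-0.3294)(0.9962) = 0.3164
|001⟩: (-0.9643)(-0.3294)(0.08739) = 0.02776
|010⟩: (-0.9643)(0.9442)(0.9962) = -0.907
|011⟩: (-0.9643)(0.9442)(0.08739) = -0.07957
|100⟩: (0.2649)(-0.3294)(0.9962) = -0.08693
|101⟩: (0.2649)(-0.3294)(0.08739) = -0.007625
|110⟩: (0.2649)(0.9442)(0.9962) = 0.2492
|111⟩: (0.2649)(0.9442)(0.08739) = 0.02186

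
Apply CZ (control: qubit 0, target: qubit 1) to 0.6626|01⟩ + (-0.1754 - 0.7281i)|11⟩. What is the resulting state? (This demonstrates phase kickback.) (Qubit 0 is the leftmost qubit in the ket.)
0.6626|01⟩ + (0.1754 + 0.7281i)|11⟩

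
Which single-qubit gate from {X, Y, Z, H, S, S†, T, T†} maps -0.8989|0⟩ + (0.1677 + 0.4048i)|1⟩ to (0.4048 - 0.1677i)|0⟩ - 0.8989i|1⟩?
Y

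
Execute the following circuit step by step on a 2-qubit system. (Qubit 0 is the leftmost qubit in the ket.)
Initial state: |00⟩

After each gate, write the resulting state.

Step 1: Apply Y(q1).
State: i|01⟩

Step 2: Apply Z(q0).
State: i|01⟩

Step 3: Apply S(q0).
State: i|01⟩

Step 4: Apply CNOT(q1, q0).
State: i|11⟩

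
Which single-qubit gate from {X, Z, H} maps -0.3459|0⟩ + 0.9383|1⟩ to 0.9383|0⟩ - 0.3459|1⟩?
X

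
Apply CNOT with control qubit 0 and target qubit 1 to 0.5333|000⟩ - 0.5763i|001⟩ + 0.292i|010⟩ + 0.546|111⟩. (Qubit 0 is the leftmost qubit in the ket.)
0.5333|000⟩ - 0.5763i|001⟩ + 0.292i|010⟩ + 0.546|101⟩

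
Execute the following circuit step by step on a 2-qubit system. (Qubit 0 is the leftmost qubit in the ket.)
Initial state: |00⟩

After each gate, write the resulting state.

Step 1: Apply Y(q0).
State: i|10⟩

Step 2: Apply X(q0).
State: i|00⟩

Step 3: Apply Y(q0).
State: -|10⟩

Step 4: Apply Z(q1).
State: -|10⟩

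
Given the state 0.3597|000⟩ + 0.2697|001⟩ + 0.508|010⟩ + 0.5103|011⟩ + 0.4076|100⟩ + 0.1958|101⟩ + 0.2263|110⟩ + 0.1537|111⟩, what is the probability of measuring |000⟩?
0.1294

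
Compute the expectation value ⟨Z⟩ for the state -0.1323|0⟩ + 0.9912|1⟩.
-0.965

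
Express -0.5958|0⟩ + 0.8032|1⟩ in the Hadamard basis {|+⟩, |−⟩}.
0.1467|+⟩ - 0.9892|−⟩

With |ψ⟩ = α|0⟩ + β|1⟩, the Hadamard-basis coefficients are ⟨+|ψ⟩ = (α + β)/√2 and ⟨−|ψ⟩ = (α − β)/√2.
Here α = -0.5958, β = 0.8032: (α + β)/√2 = 0.1467, (α − β)/√2 = -0.9892.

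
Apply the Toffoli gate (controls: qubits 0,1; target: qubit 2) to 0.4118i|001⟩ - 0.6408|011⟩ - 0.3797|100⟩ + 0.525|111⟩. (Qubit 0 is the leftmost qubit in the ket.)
0.4118i|001⟩ - 0.6408|011⟩ - 0.3797|100⟩ + 0.525|110⟩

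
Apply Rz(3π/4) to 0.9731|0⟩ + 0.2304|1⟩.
(0.3724 - 0.899i)|0⟩ + (0.08817 + 0.2129i)|1⟩

Rz(3π/4) = [[e^(−iθ/2), 0], [0, e^(iθ/2)]] with e^(±iθ/2) = cos(θ/2) ± i·sin(θ/2); θ = 3π/4, cos(θ/2) ≈ 0.382683, sin(θ/2) ≈ 0.92388.
With a = amp(|0⟩) = 0.9731 and b = amp(|1⟩) = 0.2304:
new amp(|0⟩) = (0.382683 - 0.92388i)·a = (0.3724 - 0.899i)
new amp(|1⟩) = (0.382683 + 0.92388i)·b = (0.08817 + 0.2129i)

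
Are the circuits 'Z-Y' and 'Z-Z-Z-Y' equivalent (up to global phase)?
Yes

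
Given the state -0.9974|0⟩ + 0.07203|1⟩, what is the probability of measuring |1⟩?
0.005188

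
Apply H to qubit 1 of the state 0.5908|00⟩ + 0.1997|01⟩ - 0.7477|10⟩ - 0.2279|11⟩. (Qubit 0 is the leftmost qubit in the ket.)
0.559|00⟩ + 0.2765|01⟩ - 0.6899|10⟩ - 0.3676|11⟩

H on qubit 1 mixes each pair of kets that differ only in qubit 1: amplitudes (a, b) of (|…0…⟩, |…1…⟩) become ((a + b)/√2, (a − b)/√2). Kets absent from the input have amplitude 0.
(|00⟩, |01⟩): (a, b) = (0.5908, 0.1997) → (0.559, 0.2765)
(|10⟩, |11⟩): (a, b) = (-0.7477, -0.2279) → (-0.6899, -0.3676)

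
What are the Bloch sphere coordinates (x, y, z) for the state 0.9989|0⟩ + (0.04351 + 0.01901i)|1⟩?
(0.08692, 0.03798, 0.9955)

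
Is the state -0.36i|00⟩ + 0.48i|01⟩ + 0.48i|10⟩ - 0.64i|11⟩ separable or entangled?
Separable

Writing the state as a|00⟩ + b|01⟩ + c|10⟩ + d|11⟩, it is a product state iff ad − bc = 0.
Here (a, b, c, d) = (-0.36i, 0.48i, 0.48i, -0.64i): ad − bc = (-0.36i)(-0.64i) − (0.48i)(0.48i) = 0, so the state is separable.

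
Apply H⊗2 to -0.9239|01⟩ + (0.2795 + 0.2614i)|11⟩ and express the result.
(-0.3222 + 0.1307i)|00⟩ + (0.3222 - 0.1307i)|01⟩ + (-0.6017 - 0.1307i)|10⟩ + (0.6017 + 0.1307i)|11⟩

H⊗2 gives amp(|y⟩) = (1/2) Σ_x (−1)^(x·y) amp(|x⟩), where x·y is the number of positions in which both x and y have a 1.
|00⟩: (-0.9239 + (0.2795 + 0.2614i))/2 = (-0.3222 + 0.1307i)
|01⟩: (0.9239 - (0.2795 + 0.2614i))/2 = (0.3222 - 0.1307i)
|10⟩: (-0.9239 - (0.2795 + 0.2614i))/2 = (-0.6017 - 0.1307i)
|11⟩: (0.9239 + (0.2795 + 0.2614i))/2 = (0.6017 + 0.1307i)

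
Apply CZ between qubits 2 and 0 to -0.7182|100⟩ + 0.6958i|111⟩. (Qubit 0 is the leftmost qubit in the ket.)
-0.7182|100⟩ - 0.6958i|111⟩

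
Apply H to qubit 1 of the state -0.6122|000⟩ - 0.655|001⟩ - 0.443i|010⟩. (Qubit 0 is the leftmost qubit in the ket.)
(-0.4329 - 0.3132i)|000⟩ - 0.4632|001⟩ + (-0.4329 + 0.3132i)|010⟩ - 0.4632|011⟩

H on qubit 1 mixes each pair of kets that differ only in qubit 1: amplitudes (a, b) of (|…0…⟩, |…1…⟩) become ((a + b)/√2, (a − b)/√2). Kets absent from the input have amplitude 0.
(|000⟩, |010⟩): (a, b) = (-0.6122, -0.443i) → ((-0.4329 - 0.3132i), (-0.4329 + 0.3132i))
(|001⟩, |011⟩): (a, b) = (-0.655, 0) → (-0.4632, -0.4632)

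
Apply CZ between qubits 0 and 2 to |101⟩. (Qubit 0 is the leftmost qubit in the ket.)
-|101⟩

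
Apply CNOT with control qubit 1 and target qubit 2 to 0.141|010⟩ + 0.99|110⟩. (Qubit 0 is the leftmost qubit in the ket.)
0.141|011⟩ + 0.99|111⟩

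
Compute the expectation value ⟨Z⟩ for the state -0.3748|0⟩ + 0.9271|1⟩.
-0.719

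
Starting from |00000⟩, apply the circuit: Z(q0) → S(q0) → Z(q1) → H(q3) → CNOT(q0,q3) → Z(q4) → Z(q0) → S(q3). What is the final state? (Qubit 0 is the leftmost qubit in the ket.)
1/√2|00000⟩ + (1/√2)i|00010⟩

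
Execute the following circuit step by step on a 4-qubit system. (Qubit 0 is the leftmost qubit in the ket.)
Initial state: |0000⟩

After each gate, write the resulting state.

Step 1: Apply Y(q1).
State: i|0100⟩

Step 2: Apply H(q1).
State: (1/√2)i|0000⟩ - (1/√2)i|0100⟩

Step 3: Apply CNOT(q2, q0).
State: (1/√2)i|0000⟩ - (1/√2)i|0100⟩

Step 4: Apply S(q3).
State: (1/√2)i|0000⟩ - (1/√2)i|0100⟩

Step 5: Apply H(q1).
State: i|0100⟩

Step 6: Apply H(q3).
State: (1/√2)i|0100⟩ + (1/√2)i|0101⟩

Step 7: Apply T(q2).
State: (1/√2)i|0100⟩ + (1/√2)i|0101⟩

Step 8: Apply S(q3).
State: (1/√2)i|0100⟩ - 1/√2|0101⟩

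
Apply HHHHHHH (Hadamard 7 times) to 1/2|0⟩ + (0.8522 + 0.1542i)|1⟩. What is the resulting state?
(0.9561 + 0.109i)|0⟩ + (-0.249 - 0.109i)|1⟩

H² = I, so H^7 = H: a single Hadamard. With (a, b) = (1/2, (0.8522 + 0.1542i)), H gives ((a + b)/√2, (a − b)/√2) = ((0.9561 + 0.109i), (-0.249 - 0.109i)).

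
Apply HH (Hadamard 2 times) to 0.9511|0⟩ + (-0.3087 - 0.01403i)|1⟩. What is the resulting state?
0.9511|0⟩ + (-0.3087 - 0.01403i)|1⟩

H² = I, so an even number of Hadamards cancels: H^2 = I and the state is unchanged.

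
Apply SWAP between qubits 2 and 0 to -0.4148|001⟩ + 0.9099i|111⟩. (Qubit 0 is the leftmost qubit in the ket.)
-0.4148|100⟩ + 0.9099i|111⟩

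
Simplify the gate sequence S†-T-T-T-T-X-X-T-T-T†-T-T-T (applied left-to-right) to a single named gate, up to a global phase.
S†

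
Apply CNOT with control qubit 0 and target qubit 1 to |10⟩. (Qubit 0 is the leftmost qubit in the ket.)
|11⟩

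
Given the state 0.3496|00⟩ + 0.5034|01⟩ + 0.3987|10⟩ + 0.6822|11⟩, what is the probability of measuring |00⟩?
0.1222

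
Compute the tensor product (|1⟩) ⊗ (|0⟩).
|10⟩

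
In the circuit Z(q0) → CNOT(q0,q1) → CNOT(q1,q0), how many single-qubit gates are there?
1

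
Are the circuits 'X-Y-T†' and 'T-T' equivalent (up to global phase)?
No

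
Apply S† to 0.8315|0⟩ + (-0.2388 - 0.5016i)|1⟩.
0.8315|0⟩ + (-0.5016 + 0.2388i)|1⟩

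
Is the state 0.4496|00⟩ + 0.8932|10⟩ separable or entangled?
Separable

Writing the state as a|00⟩ + b|01⟩ + c|10⟩ + d|11⟩, it is a product state iff ad − bc = 0.
Here (a, b, c, d) = (0.4496, 0, 0.8932, 0): ad − bc = (0.4496)(0) − (0)(0.8932) = 0, so the state is separable.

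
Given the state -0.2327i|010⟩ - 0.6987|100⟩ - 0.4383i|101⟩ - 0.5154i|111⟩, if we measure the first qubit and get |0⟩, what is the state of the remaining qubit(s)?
-i|10⟩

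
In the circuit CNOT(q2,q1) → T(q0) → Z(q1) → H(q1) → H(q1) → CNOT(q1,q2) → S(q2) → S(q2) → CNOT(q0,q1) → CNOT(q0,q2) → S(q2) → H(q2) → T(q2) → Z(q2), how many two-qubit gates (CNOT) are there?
4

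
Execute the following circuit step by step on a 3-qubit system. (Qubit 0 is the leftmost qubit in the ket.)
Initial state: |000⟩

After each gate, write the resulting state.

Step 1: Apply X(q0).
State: |100⟩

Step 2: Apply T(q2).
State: |100⟩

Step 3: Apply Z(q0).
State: -|100⟩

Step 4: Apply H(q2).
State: -1/√2|100⟩ - 1/√2|101⟩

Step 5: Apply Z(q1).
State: -1/√2|100⟩ - 1/√2|101⟩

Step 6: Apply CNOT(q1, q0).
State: -1/√2|100⟩ - 1/√2|101⟩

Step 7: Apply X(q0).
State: -1/√2|000⟩ - 1/√2|001⟩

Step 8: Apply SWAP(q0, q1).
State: -1/√2|000⟩ - 1/√2|001⟩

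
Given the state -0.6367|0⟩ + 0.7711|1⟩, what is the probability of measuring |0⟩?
0.4054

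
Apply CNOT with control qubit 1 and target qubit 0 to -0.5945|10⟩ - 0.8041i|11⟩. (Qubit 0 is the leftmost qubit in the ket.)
-0.8041i|01⟩ - 0.5945|10⟩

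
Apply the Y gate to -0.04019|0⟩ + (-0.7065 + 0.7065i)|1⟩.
(0.7065 + 0.7065i)|0⟩ - 0.04019i|1⟩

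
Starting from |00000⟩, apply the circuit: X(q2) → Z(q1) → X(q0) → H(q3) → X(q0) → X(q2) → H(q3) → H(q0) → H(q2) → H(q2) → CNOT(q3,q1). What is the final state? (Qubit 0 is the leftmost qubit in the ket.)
1/√2|00000⟩ + 1/√2|10000⟩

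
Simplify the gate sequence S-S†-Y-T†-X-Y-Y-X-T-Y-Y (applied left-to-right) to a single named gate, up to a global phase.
Y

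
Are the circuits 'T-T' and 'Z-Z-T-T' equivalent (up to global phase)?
Yes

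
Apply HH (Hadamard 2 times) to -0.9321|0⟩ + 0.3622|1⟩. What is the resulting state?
-0.9321|0⟩ + 0.3622|1⟩

H² = I, so an even number of Hadamards cancels: H^2 = I and the state is unchanged.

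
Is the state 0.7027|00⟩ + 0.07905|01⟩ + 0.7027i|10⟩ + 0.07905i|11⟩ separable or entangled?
Separable

Writing the state as a|00⟩ + b|01⟩ + c|10⟩ + d|11⟩, it is a product state iff ad − bc = 0.
Here (a, b, c, d) = (0.7027, 0.07905, 0.7027i, 0.07905i): ad − bc = (0.7027)(0.07905i) − (0.07905)(0.7027i) = 0, so the state is separable.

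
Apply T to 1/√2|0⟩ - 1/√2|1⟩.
1/√2|0⟩ + (-1/2 - (1/2)i)|1⟩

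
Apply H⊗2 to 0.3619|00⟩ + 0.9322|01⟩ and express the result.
0.6471|00⟩ - 0.2852|01⟩ + 0.6471|10⟩ - 0.2852|11⟩

H⊗2 gives amp(|y⟩) = (1/2) Σ_x (−1)^(x·y) amp(|x⟩), where x·y is the number of positions in which both x and y have a 1.
|00⟩: (0.3619 + 0.9322)/2 = 0.6471
|01⟩: (0.3619 - 0.9322)/2 = -0.2852
|10⟩: (0.3619 + 0.9322)/2 = 0.6471
|11⟩: (0.3619 - 0.9322)/2 = -0.2852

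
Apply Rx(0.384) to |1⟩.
-0.1908i|0⟩ + 0.9816|1⟩

Rx(0.384) = [[cos(θ/2), −i·sin(θ/2)], [−i·sin(θ/2), cos(θ/2)]]; θ = 0.384, cos(θ/2) ≈ 0.981625, sin(θ/2) ≈ 0.190823.
With a = amp(|0⟩) = 0 and b = amp(|1⟩) = 1:
new amp(|0⟩) = (0.981625)·a + (-0.190823i)·b = -0.1908i
new amp(|1⟩) = (-0.190823i)·a + (0.981625)·b = 0.9816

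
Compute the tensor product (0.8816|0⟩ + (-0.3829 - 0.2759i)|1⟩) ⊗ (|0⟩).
0.8816|00⟩ + (-0.3829 - 0.2759i)|10⟩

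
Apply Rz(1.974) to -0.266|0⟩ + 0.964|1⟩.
(-0.1466 + 0.2219i)|0⟩ + (0.5314 + 0.8043i)|1⟩

Rz(1.974) = [[e^(−iθ/2), 0], [0, e^(iθ/2)]] with e^(±iθ/2) = cos(θ/2) ± i·sin(θ/2); θ = 1.974, cos(θ/2) ≈ 0.551195, sin(θ/2) ≈ 0.834376.
With a = amp(|0⟩) = -0.266 and b = amp(|1⟩) = 0.964:
new amp(|0⟩) = (0.551195 - 0.834376i)·a = (-0.1466 + 0.2219i)
new amp(|1⟩) = (0.551195 + 0.834376i)·b = (0.5314 + 0.8043i)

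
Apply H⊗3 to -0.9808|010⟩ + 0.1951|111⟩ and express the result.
-0.2778|000⟩ - 0.4157|001⟩ + 0.2778|010⟩ + 0.4157|011⟩ - 0.4157|100⟩ - 0.2778|101⟩ + 0.4157|110⟩ + 0.2778|111⟩

H⊗3 gives amp(|y⟩) = (1/2√2) Σ_x (−1)^(x·y) amp(|x⟩), where x·y is the number of positions in which both x and y have a 1.
|000⟩: (-0.9808 + 0.1951)/(2√2) = -0.2778
|001⟩: (-0.9808 - 0.1951)/(2√2) = -0.4157
|010⟩: (0.9808 - 0.1951)/(2√2) = 0.2778
|011⟩: (0.9808 + 0.1951)/(2√2) = 0.4157
|100⟩: (-0.9808 - 0.1951)/(2√2) = -0.4157
|101⟩: (-0.9808 + 0.1951)/(2√2) = -0.2778
|110⟩: (0.9808 + 0.1951)/(2√2) = 0.4157
|111⟩: (0.9808 - 0.1951)/(2√2) = 0.2778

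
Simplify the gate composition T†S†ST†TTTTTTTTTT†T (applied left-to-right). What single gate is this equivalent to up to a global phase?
T†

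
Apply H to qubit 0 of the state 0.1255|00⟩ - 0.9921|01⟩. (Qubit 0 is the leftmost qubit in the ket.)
0.08874|00⟩ - 0.7015|01⟩ + 0.08874|10⟩ - 0.7015|11⟩

H on qubit 0 mixes each pair of kets that differ only in qubit 0: amplitudes (a, b) of (|…0…⟩, |…1…⟩) become ((a + b)/√2, (a − b)/√2). Kets absent from the input have amplitude 0.
(|00⟩, |10⟩): (a, b) = (0.1255, 0) → (0.08874, 0.08874)
(|01⟩, |11⟩): (a, b) = (-0.9921, 0) → (-0.7015, -0.7015)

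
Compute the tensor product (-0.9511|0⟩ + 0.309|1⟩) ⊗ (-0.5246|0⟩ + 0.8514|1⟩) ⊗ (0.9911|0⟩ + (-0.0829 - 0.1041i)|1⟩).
0.4945|000⟩ + (-0.04136 - 0.05194i)|001⟩ - 0.8026|010⟩ + (0.06713 + 0.0843i)|011⟩ - 0.1607|100⟩ + (0.01344 + 0.01687i)|101⟩ + 0.2607|110⟩ + (-0.02181 - 0.02739i)|111⟩

amp(|b₁b₂…⟩) = product of the factor amplitudes for bits b₁, b₂, …; only kets whose every factor amplitude is nonzero survive.
|000⟩: (-0.9511)(-0.5246)(0.9911) = 0.4945
|001⟩: (-0.9511)(-0.5246)(-0.0829 - 0.1041i) = (-0.04136 - 0.05194i)
|010⟩: (-0.9511)(0.8514)(0.9911) = -0.8026
|011⟩: (-0.9511)(0.8514)(-0.0829 - 0.1041i) = (0.06713 + 0.0843i)
|100⟩: (0.309)(-0.5246)(0.9911) = -0.1607
|101⟩: (0.309)(-0.5246)(-0.0829 - 0.1041i) = (0.01344 + 0.01687i)
|110⟩: (0.309)(0.8514)(0.9911) = 0.2607
|111⟩: (0.309)(0.8514)(-0.0829 - 0.1041i) = (-0.02181 - 0.02739i)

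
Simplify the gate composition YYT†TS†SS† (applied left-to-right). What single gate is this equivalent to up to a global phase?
S†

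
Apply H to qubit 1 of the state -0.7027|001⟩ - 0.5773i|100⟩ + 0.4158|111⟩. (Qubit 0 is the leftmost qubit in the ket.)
-0.4969|001⟩ - 0.4969|011⟩ - 0.4082i|100⟩ + 0.294|101⟩ - 0.4082i|110⟩ - 0.294|111⟩

H on qubit 1 mixes each pair of kets that differ only in qubit 1: amplitudes (a, b) of (|…0…⟩, |…1…⟩) become ((a + b)/√2, (a − b)/√2). Kets absent from the input have amplitude 0.
(|001⟩, |011⟩): (a, b) = (-0.7027, 0) → (-0.4969, -0.4969)
(|100⟩, |110⟩): (a, b) = (-0.5773i, 0) → (-0.4082i, -0.4082i)
(|101⟩, |111⟩): (a, b) = (0, 0.4158) → (0.294, -0.294)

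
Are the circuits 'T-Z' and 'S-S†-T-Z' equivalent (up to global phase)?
Yes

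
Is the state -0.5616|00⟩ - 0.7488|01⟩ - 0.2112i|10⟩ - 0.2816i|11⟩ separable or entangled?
Separable

Writing the state as a|00⟩ + b|01⟩ + c|10⟩ + d|11⟩, it is a product state iff ad − bc = 0.
Here (a, b, c, d) = (-0.5616, -0.7488, -0.2112i, -0.2816i): ad − bc = (-0.5616)(-0.2816i) − (-0.7488)(-0.2112i) = 0, so the state is separable.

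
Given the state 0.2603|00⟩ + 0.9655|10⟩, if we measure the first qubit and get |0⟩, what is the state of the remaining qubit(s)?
|0⟩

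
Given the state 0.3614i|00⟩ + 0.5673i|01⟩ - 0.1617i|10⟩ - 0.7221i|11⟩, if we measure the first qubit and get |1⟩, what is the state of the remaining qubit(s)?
-0.2185i|0⟩ - 0.9758i|1⟩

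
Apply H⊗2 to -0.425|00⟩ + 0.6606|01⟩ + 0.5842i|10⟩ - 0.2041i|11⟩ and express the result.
(0.1178 + 0.1901i)|00⟩ + (-0.5428 + 0.3942i)|01⟩ + (0.1178 - 0.1901i)|10⟩ + (-0.5428 - 0.3942i)|11⟩

H⊗2 gives amp(|y⟩) = (1/2) Σ_x (−1)^(x·y) amp(|x⟩), where x·y is the number of positions in which both x and y have a 1.
|00⟩: (-0.425 + 0.6606 + 0.5842i - 0.2041i)/2 = (0.1178 + 0.1901i)
|01⟩: (-0.425 - 0.6606 + 0.5842i + 0.2041i)/2 = (-0.5428 + 0.3942i)
|10⟩: (-0.425 + 0.6606 - 0.5842i + 0.2041i)/2 = (0.1178 - 0.1901i)
|11⟩: (-0.425 - 0.6606 - 0.5842i - 0.2041i)/2 = (-0.5428 - 0.3942i)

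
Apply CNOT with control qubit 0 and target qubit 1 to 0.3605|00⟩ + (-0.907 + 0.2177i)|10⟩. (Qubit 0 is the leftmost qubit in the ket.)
0.3605|00⟩ + (-0.907 + 0.2177i)|11⟩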